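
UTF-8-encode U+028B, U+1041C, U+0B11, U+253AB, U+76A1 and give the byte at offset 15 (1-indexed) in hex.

0x9A

1-indexed offset 15 is 0-indexed offset 14.
U+028B → 2-byte form CA 8B at offsets 0–1.
U+1041C → 4-byte form F0 90 90 9C at offsets 2–5.
U+0B11 → 3-byte form E0 AC 91 at offsets 6–8.
U+253AB → 4-byte form F0 A5 8E AB at offsets 9–12.
U+76A1 → 3-byte form E7 9A A1 at offsets 13–15.
Offset 14 falls in char 5's range; it's byte 2 of E7 9A A1 = 0x9A.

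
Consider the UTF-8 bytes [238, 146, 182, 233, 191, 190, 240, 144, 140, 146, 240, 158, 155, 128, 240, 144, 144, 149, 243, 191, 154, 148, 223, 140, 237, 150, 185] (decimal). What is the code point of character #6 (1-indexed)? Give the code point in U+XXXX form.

U+FF694

Offset 0: leading byte 0xEE = 11101110 → 3-byte char #1 = EE 92 B6.
Offset 3: leading byte 0xE9 = 11101001 → 3-byte char #2 = E9 BF BE.
Offset 6: leading byte 0xF0 = 11110000 → 4-byte char #3 = F0 90 8C 92.
Offset 10: leading byte 0xF0 = 11110000 → 4-byte char #4 = F0 9E 9B 80.
Offset 14: leading byte 0xF0 = 11110000 → 4-byte char #5 = F0 90 90 95.
Offset 18: leading byte 0xF3 = 11110011 → 4-byte char #6 = F3 BF 9A 94.
Leading byte 0xF3 = 11110011 matches 11110xxx → 4-byte sequence.
Byte 1: 0xF3 = 11110011, payload 011 (3 bits).
Byte 2: 0xBF = 10111111 (10xxxxxx ✓), payload 111111.
Byte 3: 0x9A = 10011010 (10xxxxxx ✓), payload 011010.
Byte 4: 0x94 = 10010100 (10xxxxxx ✓), payload 010100.
Concatenate: 011111111011010010100 = 0xFF694 (21 bits → U+FF694).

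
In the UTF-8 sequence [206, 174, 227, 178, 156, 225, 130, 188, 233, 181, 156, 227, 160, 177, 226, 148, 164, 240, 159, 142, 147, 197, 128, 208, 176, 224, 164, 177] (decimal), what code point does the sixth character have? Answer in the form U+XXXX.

Offset 0: leading byte 0xCE = 11001110 → 2-byte char #1 = CE AE.
Offset 2: leading byte 0xE3 = 11100011 → 3-byte char #2 = E3 B2 9C.
Offset 5: leading byte 0xE1 = 11100001 → 3-byte char #3 = E1 82 BC.
Offset 8: leading byte 0xE9 = 11101001 → 3-byte char #4 = E9 B5 9C.
Offset 11: leading byte 0xE3 = 11100011 → 3-byte char #5 = E3 A0 B1.
Offset 14: leading byte 0xE2 = 11100010 → 3-byte char #6 = E2 94 A4.
Leading byte 0xE2 = 11100010 matches 1110xxxx → 3-byte sequence.
Byte 1: 0xE2 = 11100010, payload 0010 (4 bits).
Byte 2: 0x94 = 10010100 (10xxxxxx ✓), payload 010100.
Byte 3: 0xA4 = 10100100 (10xxxxxx ✓), payload 100100.
Concatenate: 0010010100100100 = 0x2524 (16 bits → U+2524).

U+2524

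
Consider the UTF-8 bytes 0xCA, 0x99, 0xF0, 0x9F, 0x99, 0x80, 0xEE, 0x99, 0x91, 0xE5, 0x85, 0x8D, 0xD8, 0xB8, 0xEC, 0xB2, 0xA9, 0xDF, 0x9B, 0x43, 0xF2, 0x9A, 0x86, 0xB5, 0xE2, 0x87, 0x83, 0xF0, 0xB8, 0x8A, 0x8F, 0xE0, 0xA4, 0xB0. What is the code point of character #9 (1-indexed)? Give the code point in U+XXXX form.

U+9A1B5

Offset 0: leading byte 0xCA = 11001010 → 2-byte char #1 = CA 99.
Offset 2: leading byte 0xF0 = 11110000 → 4-byte char #2 = F0 9F 99 80.
Offset 6: leading byte 0xEE = 11101110 → 3-byte char #3 = EE 99 91.
Offset 9: leading byte 0xE5 = 11100101 → 3-byte char #4 = E5 85 8D.
Offset 12: leading byte 0xD8 = 11011000 → 2-byte char #5 = D8 B8.
Offset 14: leading byte 0xEC = 11101100 → 3-byte char #6 = EC B2 A9.
Offset 17: leading byte 0xDF = 11011111 → 2-byte char #7 = DF 9B.
Offset 19: leading byte 0x43 = 01000011 → 1-byte char #8 = 43.
Offset 20: leading byte 0xF2 = 11110010 → 4-byte char #9 = F2 9A 86 B5.
Leading byte 0xF2 = 11110010 matches 11110xxx → 4-byte sequence.
Byte 1: 0xF2 = 11110010, payload 010 (3 bits).
Byte 2: 0x9A = 10011010 (10xxxxxx ✓), payload 011010.
Byte 3: 0x86 = 10000110 (10xxxxxx ✓), payload 000110.
Byte 4: 0xB5 = 10110101 (10xxxxxx ✓), payload 110101.
Concatenate: 010011010000110110101 = 0x9A1B5 (21 bits → U+9A1B5).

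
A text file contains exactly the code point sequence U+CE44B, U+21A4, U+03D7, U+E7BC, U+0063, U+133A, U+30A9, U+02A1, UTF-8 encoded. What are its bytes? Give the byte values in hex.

U+CE44B: 4-byte form → F3 8E 91 8B.
U+21A4: 3-byte form → E2 86 A4.
U+03D7: 2-byte form → CF 97.
U+E7BC: 3-byte form → EE 9E BC.
U+0063: 1-byte form → 63.
U+133A: 3-byte form → E1 8C BA.
U+30A9: 3-byte form → E3 82 A9.
U+02A1: 2-byte form → CA A1.
Concatenated (21 bytes): F3 8E 91 8B E2 86 A4 CF 97 EE 9E BC 63 E1 8C BA E3 82 A9 CA A1.

F3 8E 91 8B E2 86 A4 CF 97 EE 9E BC 63 E1 8C BA E3 82 A9 CA A1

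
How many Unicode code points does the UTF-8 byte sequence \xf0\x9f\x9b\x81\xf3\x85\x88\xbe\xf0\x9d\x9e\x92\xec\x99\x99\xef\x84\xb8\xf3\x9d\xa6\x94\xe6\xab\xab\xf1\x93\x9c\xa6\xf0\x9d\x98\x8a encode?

9

Byte at offset 0: 0xF0 = 11110000 → 4-byte char (#1). Advance 4.
Byte at offset 4: 0xF3 = 11110011 → 4-byte char (#2). Advance 4.
Byte at offset 8: 0xF0 = 11110000 → 4-byte char (#3). Advance 4.
Byte at offset 12: 0xEC = 11101100 → 3-byte char (#4). Advance 3.
Byte at offset 15: 0xEF = 11101111 → 3-byte char (#5). Advance 3.
Byte at offset 18: 0xF3 = 11110011 → 4-byte char (#6). Advance 4.
Byte at offset 22: 0xE6 = 11100110 → 3-byte char (#7). Advance 3.
Byte at offset 25: 0xF1 = 11110001 → 4-byte char (#8). Advance 4.
Byte at offset 29: 0xF0 = 11110000 → 4-byte char (#9). Advance 4.
Reached end at offset 33 after 9 code points.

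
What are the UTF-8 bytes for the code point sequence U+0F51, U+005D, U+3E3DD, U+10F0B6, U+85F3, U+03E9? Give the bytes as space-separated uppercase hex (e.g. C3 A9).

U+0F51: 3-byte form → E0 BD 91.
U+005D: 1-byte form → 5D.
U+3E3DD: 4-byte form → F0 BE 8F 9D.
U+10F0B6: 4-byte form → F4 8F 82 B6.
U+85F3: 3-byte form → E8 97 B3.
U+03E9: 2-byte form → CF A9.
Concatenated (17 bytes): E0 BD 91 5D F0 BE 8F 9D F4 8F 82 B6 E8 97 B3 CF A9.

E0 BD 91 5D F0 BE 8F 9D F4 8F 82 B6 E8 97 B3 CF A9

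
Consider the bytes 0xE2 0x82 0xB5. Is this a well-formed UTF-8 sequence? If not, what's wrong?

Leading byte 0xE2 = 11100010 → 3-byte form.
Continuation bytes 0x82=10000010, 0xB5=10110101 all match 10xxxxxx.
Decoded value 0x20B5 is ≥ 0x800 (shortest form) and not a surrogate.

valid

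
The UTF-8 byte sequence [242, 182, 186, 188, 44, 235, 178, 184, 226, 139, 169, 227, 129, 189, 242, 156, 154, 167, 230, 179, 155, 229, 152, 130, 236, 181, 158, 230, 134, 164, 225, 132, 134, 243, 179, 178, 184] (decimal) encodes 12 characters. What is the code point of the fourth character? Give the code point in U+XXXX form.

U+22E9

Offset 0: leading byte 0xF2 = 11110010 → 4-byte char #1 = F2 B6 BA BC.
Offset 4: leading byte 0x2C = 00101100 → 1-byte char #2 = 2C.
Offset 5: leading byte 0xEB = 11101011 → 3-byte char #3 = EB B2 B8.
Offset 8: leading byte 0xE2 = 11100010 → 3-byte char #4 = E2 8B A9.
Leading byte 0xE2 = 11100010 matches 1110xxxx → 3-byte sequence.
Byte 1: 0xE2 = 11100010, payload 0010 (4 bits).
Byte 2: 0x8B = 10001011 (10xxxxxx ✓), payload 001011.
Byte 3: 0xA9 = 10101001 (10xxxxxx ✓), payload 101001.
Concatenate: 0010001011101001 = 0x22E9 (16 bits → U+22E9).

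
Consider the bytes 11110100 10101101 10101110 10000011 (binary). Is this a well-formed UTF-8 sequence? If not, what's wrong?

invalid (encodes a value above U+10FFFF)

Leading byte 0xF4 = 11110100 → 4-byte form.
Payload = 0x12DB83, which exceeds U+10FFFF, the maximum Unicode code point. (Leading bytes F5–FF, or F4 followed by ≥ 0x90, are invalid.)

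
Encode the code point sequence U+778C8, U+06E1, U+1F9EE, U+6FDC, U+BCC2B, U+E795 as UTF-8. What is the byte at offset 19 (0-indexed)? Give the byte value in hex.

0x95

U+778C8 → 4-byte form F1 B7 A3 88 at offsets 0–3.
U+06E1 → 2-byte form DB A1 at offsets 4–5.
U+1F9EE → 4-byte form F0 9F A7 AE at offsets 6–9.
U+6FDC → 3-byte form E6 BF 9C at offsets 10–12.
U+BCC2B → 4-byte form F2 BC B0 AB at offsets 13–16.
U+E795 → 3-byte form EE 9E 95 at offsets 17–19.
Offset 19 falls in char 6's range; it's byte 3 of EE 9E 95 = 0x95.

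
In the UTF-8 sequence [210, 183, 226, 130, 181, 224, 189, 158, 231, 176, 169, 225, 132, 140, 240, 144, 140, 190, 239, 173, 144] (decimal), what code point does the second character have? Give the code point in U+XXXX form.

Offset 0: leading byte 0xD2 = 11010010 → 2-byte char #1 = D2 B7.
Offset 2: leading byte 0xE2 = 11100010 → 3-byte char #2 = E2 82 B5.
Leading byte 0xE2 = 11100010 matches 1110xxxx → 3-byte sequence.
Byte 1: 0xE2 = 11100010, payload 0010 (4 bits).
Byte 2: 0x82 = 10000010 (10xxxxxx ✓), payload 000010.
Byte 3: 0xB5 = 10110101 (10xxxxxx ✓), payload 110101.
Concatenate: 0010000010110101 = 0x20B5 (16 bits → U+20B5).

U+20B5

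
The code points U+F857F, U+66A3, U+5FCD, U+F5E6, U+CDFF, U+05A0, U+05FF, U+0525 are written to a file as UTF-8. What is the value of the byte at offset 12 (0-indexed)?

U+F857F → 4-byte form F3 B8 95 BF at offsets 0–3.
U+66A3 → 3-byte form E6 9A A3 at offsets 4–6.
U+5FCD → 3-byte form E5 BF 8D at offsets 7–9.
U+F5E6 → 3-byte form EF 97 A6 at offsets 10–12.
Offset 12 falls in char 4's range; it's byte 3 of EF 97 A6 = 0xA6.

0xA6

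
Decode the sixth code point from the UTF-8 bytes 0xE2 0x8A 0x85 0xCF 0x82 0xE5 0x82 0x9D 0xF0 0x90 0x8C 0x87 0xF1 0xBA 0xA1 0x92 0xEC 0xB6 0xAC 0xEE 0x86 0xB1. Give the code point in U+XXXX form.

Offset 0: leading byte 0xE2 = 11100010 → 3-byte char #1 = E2 8A 85.
Offset 3: leading byte 0xCF = 11001111 → 2-byte char #2 = CF 82.
Offset 5: leading byte 0xE5 = 11100101 → 3-byte char #3 = E5 82 9D.
Offset 8: leading byte 0xF0 = 11110000 → 4-byte char #4 = F0 90 8C 87.
Offset 12: leading byte 0xF1 = 11110001 → 4-byte char #5 = F1 BA A1 92.
Offset 16: leading byte 0xEC = 11101100 → 3-byte char #6 = EC B6 AC.
Leading byte 0xEC = 11101100 matches 1110xxxx → 3-byte sequence.
Byte 1: 0xEC = 11101100, payload 1100 (4 bits).
Byte 2: 0xB6 = 10110110 (10xxxxxx ✓), payload 110110.
Byte 3: 0xAC = 10101100 (10xxxxxx ✓), payload 101100.
Concatenate: 1100110110101100 = 0xCDAC (16 bits → U+CDAC).

U+CDAC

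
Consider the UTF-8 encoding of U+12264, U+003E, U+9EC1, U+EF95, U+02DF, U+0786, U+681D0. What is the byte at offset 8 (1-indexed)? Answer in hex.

0x81

1-indexed offset 8 is 0-indexed offset 7.
U+12264 → 4-byte form F0 92 89 A4 at offsets 0–3.
U+003E → 1-byte form 3E at offsets 4–4.
U+9EC1 → 3-byte form E9 BB 81 at offsets 5–7.
Offset 7 falls in char 3's range; it's byte 3 of E9 BB 81 = 0x81.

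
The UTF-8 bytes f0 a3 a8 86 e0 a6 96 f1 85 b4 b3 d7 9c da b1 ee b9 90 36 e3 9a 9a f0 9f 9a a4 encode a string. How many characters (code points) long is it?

Byte at offset 0: 0xF0 = 11110000 → 4-byte char (#1). Advance 4.
Byte at offset 4: 0xE0 = 11100000 → 3-byte char (#2). Advance 3.
Byte at offset 7: 0xF1 = 11110001 → 4-byte char (#3). Advance 4.
Byte at offset 11: 0xD7 = 11010111 → 2-byte char (#4). Advance 2.
Byte at offset 13: 0xDA = 11011010 → 2-byte char (#5). Advance 2.
Byte at offset 15: 0xEE = 11101110 → 3-byte char (#6). Advance 3.
Byte at offset 18: 0x36 = 00110110 → 1-byte char (#7). Advance 1.
Byte at offset 19: 0xE3 = 11100011 → 3-byte char (#8). Advance 3.
Byte at offset 22: 0xF0 = 11110000 → 4-byte char (#9). Advance 4.
Reached end at offset 26 after 9 code points.

9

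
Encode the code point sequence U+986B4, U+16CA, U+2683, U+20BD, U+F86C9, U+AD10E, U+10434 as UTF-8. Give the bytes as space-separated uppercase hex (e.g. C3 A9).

F2 98 9A B4 E1 9B 8A E2 9A 83 E2 82 BD F3 B8 9B 89 F2 AD 84 8E F0 90 90 B4

U+986B4: 4-byte form → F2 98 9A B4.
U+16CA: 3-byte form → E1 9B 8A.
U+2683: 3-byte form → E2 9A 83.
U+20BD: 3-byte form → E2 82 BD.
U+F86C9: 4-byte form → F3 B8 9B 89.
U+AD10E: 4-byte form → F2 AD 84 8E.
U+10434: 4-byte form → F0 90 90 B4.
Concatenated (25 bytes): F2 98 9A B4 E1 9B 8A E2 9A 83 E2 82 BD F3 B8 9B 89 F2 AD 84 8E F0 90 90 B4.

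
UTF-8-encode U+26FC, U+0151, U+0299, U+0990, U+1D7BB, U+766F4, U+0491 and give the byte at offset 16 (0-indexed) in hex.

U+26FC → 3-byte form E2 9B BC at offsets 0–2.
U+0151 → 2-byte form C5 91 at offsets 3–4.
U+0299 → 2-byte form CA 99 at offsets 5–6.
U+0990 → 3-byte form E0 A6 90 at offsets 7–9.
U+1D7BB → 4-byte form F0 9D 9E BB at offsets 10–13.
U+766F4 → 4-byte form F1 B6 9B B4 at offsets 14–17.
Offset 16 falls in char 6's range; it's byte 3 of F1 B6 9B B4 = 0x9B.

0x9B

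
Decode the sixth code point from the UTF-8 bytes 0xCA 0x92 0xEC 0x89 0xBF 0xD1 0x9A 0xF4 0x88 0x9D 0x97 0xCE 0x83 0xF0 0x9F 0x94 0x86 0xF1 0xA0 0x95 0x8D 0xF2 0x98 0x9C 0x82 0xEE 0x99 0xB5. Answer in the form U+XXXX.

U+1F506

Offset 0: leading byte 0xCA = 11001010 → 2-byte char #1 = CA 92.
Offset 2: leading byte 0xEC = 11101100 → 3-byte char #2 = EC 89 BF.
Offset 5: leading byte 0xD1 = 11010001 → 2-byte char #3 = D1 9A.
Offset 7: leading byte 0xF4 = 11110100 → 4-byte char #4 = F4 88 9D 97.
Offset 11: leading byte 0xCE = 11001110 → 2-byte char #5 = CE 83.
Offset 13: leading byte 0xF0 = 11110000 → 4-byte char #6 = F0 9F 94 86.
Leading byte 0xF0 = 11110000 matches 11110xxx → 4-byte sequence.
Byte 1: 0xF0 = 11110000, payload 000 (3 bits).
Byte 2: 0x9F = 10011111 (10xxxxxx ✓), payload 011111.
Byte 3: 0x94 = 10010100 (10xxxxxx ✓), payload 010100.
Byte 4: 0x86 = 10000110 (10xxxxxx ✓), payload 000110.
Concatenate: 000011111010100000110 = 0x1F506 (21 bits → U+1F506).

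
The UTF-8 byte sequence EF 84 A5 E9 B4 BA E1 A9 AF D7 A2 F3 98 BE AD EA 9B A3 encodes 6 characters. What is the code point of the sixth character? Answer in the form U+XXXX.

Offset 0: leading byte 0xEF = 11101111 → 3-byte char #1 = EF 84 A5.
Offset 3: leading byte 0xE9 = 11101001 → 3-byte char #2 = E9 B4 BA.
Offset 6: leading byte 0xE1 = 11100001 → 3-byte char #3 = E1 A9 AF.
Offset 9: leading byte 0xD7 = 11010111 → 2-byte char #4 = D7 A2.
Offset 11: leading byte 0xF3 = 11110011 → 4-byte char #5 = F3 98 BE AD.
Offset 15: leading byte 0xEA = 11101010 → 3-byte char #6 = EA 9B A3.
Leading byte 0xEA = 11101010 matches 1110xxxx → 3-byte sequence.
Byte 1: 0xEA = 11101010, payload 1010 (4 bits).
Byte 2: 0x9B = 10011011 (10xxxxxx ✓), payload 011011.
Byte 3: 0xA3 = 10100011 (10xxxxxx ✓), payload 100011.
Concatenate: 1010011011100011 = 0xA6E3 (16 bits → U+A6E3).

U+A6E3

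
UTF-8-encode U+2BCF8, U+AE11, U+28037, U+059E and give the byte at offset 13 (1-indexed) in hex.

1-indexed offset 13 is 0-indexed offset 12.
U+2BCF8 → 4-byte form F0 AB B3 B8 at offsets 0–3.
U+AE11 → 3-byte form EA B8 91 at offsets 4–6.
U+28037 → 4-byte form F0 A8 80 B7 at offsets 7–10.
U+059E → 2-byte form D6 9E at offsets 11–12.
Offset 12 falls in char 4's range; it's byte 2 of D6 9E = 0x9E.

0x9E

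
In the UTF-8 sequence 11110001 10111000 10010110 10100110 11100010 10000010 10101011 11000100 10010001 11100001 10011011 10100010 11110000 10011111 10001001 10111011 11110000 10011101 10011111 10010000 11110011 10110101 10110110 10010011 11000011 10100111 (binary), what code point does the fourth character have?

Offset 0: leading byte 0xF1 = 11110001 → 4-byte char #1 = F1 B8 96 A6.
Offset 4: leading byte 0xE2 = 11100010 → 3-byte char #2 = E2 82 AB.
Offset 7: leading byte 0xC4 = 11000100 → 2-byte char #3 = C4 91.
Offset 9: leading byte 0xE1 = 11100001 → 3-byte char #4 = E1 9B A2.
Leading byte 0xE1 = 11100001 matches 1110xxxx → 3-byte sequence.
Byte 1: 0xE1 = 11100001, payload 0001 (4 bits).
Byte 2: 0x9B = 10011011 (10xxxxxx ✓), payload 011011.
Byte 3: 0xA2 = 10100010 (10xxxxxx ✓), payload 100010.
Concatenate: 0001011011100010 = 0x16E2 (16 bits → U+16E2).

U+16E2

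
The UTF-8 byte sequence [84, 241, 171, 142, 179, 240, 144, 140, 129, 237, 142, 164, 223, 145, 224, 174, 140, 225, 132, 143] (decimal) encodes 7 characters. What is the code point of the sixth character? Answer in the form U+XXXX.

Offset 0: leading byte 0x54 = 01010100 → 1-byte char #1 = 54.
Offset 1: leading byte 0xF1 = 11110001 → 4-byte char #2 = F1 AB 8E B3.
Offset 5: leading byte 0xF0 = 11110000 → 4-byte char #3 = F0 90 8C 81.
Offset 9: leading byte 0xED = 11101101 → 3-byte char #4 = ED 8E A4.
Offset 12: leading byte 0xDF = 11011111 → 2-byte char #5 = DF 91.
Offset 14: leading byte 0xE0 = 11100000 → 3-byte char #6 = E0 AE 8C.
Leading byte 0xE0 = 11100000 matches 1110xxxx → 3-byte sequence.
Byte 1: 0xE0 = 11100000, payload 0000 (4 bits).
Byte 2: 0xAE = 10101110 (10xxxxxx ✓), payload 101110.
Byte 3: 0x8C = 10001100 (10xxxxxx ✓), payload 001100.
Concatenate: 0000101110001100 = 0xB8C (16 bits → U+0B8C).

U+0B8C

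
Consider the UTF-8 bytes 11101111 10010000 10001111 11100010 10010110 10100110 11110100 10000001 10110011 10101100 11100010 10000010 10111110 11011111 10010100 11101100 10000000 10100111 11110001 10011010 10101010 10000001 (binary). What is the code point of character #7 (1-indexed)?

Offset 0: leading byte 0xEF = 11101111 → 3-byte char #1 = EF 90 8F.
Offset 3: leading byte 0xE2 = 11100010 → 3-byte char #2 = E2 96 A6.
Offset 6: leading byte 0xF4 = 11110100 → 4-byte char #3 = F4 81 B3 AC.
Offset 10: leading byte 0xE2 = 11100010 → 3-byte char #4 = E2 82 BE.
Offset 13: leading byte 0xDF = 11011111 → 2-byte char #5 = DF 94.
Offset 15: leading byte 0xEC = 11101100 → 3-byte char #6 = EC 80 A7.
Offset 18: leading byte 0xF1 = 11110001 → 4-byte char #7 = F1 9A AA 81.
Leading byte 0xF1 = 11110001 matches 11110xxx → 4-byte sequence.
Byte 1: 0xF1 = 11110001, payload 001 (3 bits).
Byte 2: 0x9A = 10011010 (10xxxxxx ✓), payload 011010.
Byte 3: 0xAA = 10101010 (10xxxxxx ✓), payload 101010.
Byte 4: 0x81 = 10000001 (10xxxxxx ✓), payload 000001.
Concatenate: 001011010101010000001 = 0x5AA81 (21 bits → U+5AA81).

U+5AA81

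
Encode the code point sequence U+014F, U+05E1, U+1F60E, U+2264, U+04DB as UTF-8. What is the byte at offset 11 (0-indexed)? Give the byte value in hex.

0xD3

U+014F → 2-byte form C5 8F at offsets 0–1.
U+05E1 → 2-byte form D7 A1 at offsets 2–3.
U+1F60E → 4-byte form F0 9F 98 8E at offsets 4–7.
U+2264 → 3-byte form E2 89 A4 at offsets 8–10.
U+04DB → 2-byte form D3 9B at offsets 11–12.
Offset 11 falls in char 5's range; it's byte 1 of D3 9B = 0xD3.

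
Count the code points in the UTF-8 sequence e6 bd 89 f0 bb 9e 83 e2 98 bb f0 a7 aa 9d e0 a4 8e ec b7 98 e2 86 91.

7

Byte at offset 0: 0xE6 = 11100110 → 3-byte char (#1). Advance 3.
Byte at offset 3: 0xF0 = 11110000 → 4-byte char (#2). Advance 4.
Byte at offset 7: 0xE2 = 11100010 → 3-byte char (#3). Advance 3.
Byte at offset 10: 0xF0 = 11110000 → 4-byte char (#4). Advance 4.
Byte at offset 14: 0xE0 = 11100000 → 3-byte char (#5). Advance 3.
Byte at offset 17: 0xEC = 11101100 → 3-byte char (#6). Advance 3.
Byte at offset 20: 0xE2 = 11100010 → 3-byte char (#7). Advance 3.
Reached end at offset 23 after 7 code points.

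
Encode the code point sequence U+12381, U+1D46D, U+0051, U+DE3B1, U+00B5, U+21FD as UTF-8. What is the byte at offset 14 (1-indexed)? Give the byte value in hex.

0xC2

1-indexed offset 14 is 0-indexed offset 13.
U+12381 → 4-byte form F0 92 8E 81 at offsets 0–3.
U+1D46D → 4-byte form F0 9D 91 AD at offsets 4–7.
U+0051 → 1-byte form 51 at offsets 8–8.
U+DE3B1 → 4-byte form F3 9E 8E B1 at offsets 9–12.
U+00B5 → 2-byte form C2 B5 at offsets 13–14.
Offset 13 falls in char 5's range; it's byte 1 of C2 B5 = 0xC2.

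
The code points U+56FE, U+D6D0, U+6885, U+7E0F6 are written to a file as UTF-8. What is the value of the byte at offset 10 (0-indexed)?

U+56FE → 3-byte form E5 9B BE at offsets 0–2.
U+D6D0 → 3-byte form ED 9B 90 at offsets 3–5.
U+6885 → 3-byte form E6 A2 85 at offsets 6–8.
U+7E0F6 → 4-byte form F1 BE 83 B6 at offsets 9–12.
Offset 10 falls in char 4's range; it's byte 2 of F1 BE 83 B6 = 0xBE.

0xBE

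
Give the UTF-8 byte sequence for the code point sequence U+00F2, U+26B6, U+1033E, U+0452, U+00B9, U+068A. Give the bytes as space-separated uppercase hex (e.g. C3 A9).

C3 B2 E2 9A B6 F0 90 8C BE D1 92 C2 B9 DA 8A

U+00F2: 2-byte form → C3 B2.
U+26B6: 3-byte form → E2 9A B6.
U+1033E: 4-byte form → F0 90 8C BE.
U+0452: 2-byte form → D1 92.
U+00B9: 2-byte form → C2 B9.
U+068A: 2-byte form → DA 8A.
Concatenated (15 bytes): C3 B2 E2 9A B6 F0 90 8C BE D1 92 C2 B9 DA 8A.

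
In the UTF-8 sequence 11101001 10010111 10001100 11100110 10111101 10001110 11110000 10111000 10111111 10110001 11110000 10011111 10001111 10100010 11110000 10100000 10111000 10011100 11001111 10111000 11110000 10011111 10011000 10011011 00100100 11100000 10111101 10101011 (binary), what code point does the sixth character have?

U+03F8

Offset 0: leading byte 0xE9 = 11101001 → 3-byte char #1 = E9 97 8C.
Offset 3: leading byte 0xE6 = 11100110 → 3-byte char #2 = E6 BD 8E.
Offset 6: leading byte 0xF0 = 11110000 → 4-byte char #3 = F0 B8 BF B1.
Offset 10: leading byte 0xF0 = 11110000 → 4-byte char #4 = F0 9F 8F A2.
Offset 14: leading byte 0xF0 = 11110000 → 4-byte char #5 = F0 A0 B8 9C.
Offset 18: leading byte 0xCF = 11001111 → 2-byte char #6 = CF B8.
Leading byte 0xCF = 11001111 matches 110xxxxx → 2-byte sequence.
Byte 1: 0xCF = 11001111, payload 01111 (5 bits).
Byte 2: 0xB8 = 10111000 (10xxxxxx ✓), payload 111000.
Concatenate: 01111111000 = 0x3F8 (11 bits → U+03F8).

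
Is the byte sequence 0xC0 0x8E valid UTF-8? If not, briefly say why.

Leading byte 0xC0 = 11000000 → 2-byte form.
Continuation bytes all match 10xxxxxx. Payload decodes to 0xE.
But 0xE < 0x80, the minimum for a 2-byte sequence — this is an overlong encoding.

invalid (overlong encoding)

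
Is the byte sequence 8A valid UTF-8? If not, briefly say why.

invalid (continuation byte with no leading byte)

Byte 0x8A = 10001010 has the form 10xxxxxx — a continuation byte — but there is no preceding leading byte.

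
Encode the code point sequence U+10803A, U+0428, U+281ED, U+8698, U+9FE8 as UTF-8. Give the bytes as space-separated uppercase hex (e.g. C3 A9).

F4 88 80 BA D0 A8 F0 A8 87 AD E8 9A 98 E9 BF A8

U+10803A: 4-byte form → F4 88 80 BA.
U+0428: 2-byte form → D0 A8.
U+281ED: 4-byte form → F0 A8 87 AD.
U+8698: 3-byte form → E8 9A 98.
U+9FE8: 3-byte form → E9 BF A8.
Concatenated (16 bytes): F4 88 80 BA D0 A8 F0 A8 87 AD E8 9A 98 E9 BF A8.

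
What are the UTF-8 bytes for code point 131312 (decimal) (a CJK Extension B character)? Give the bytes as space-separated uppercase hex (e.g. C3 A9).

U+200F0 = 0x200F0 = 131312 decimal. In range U+10000–U+10FFFF → 4-byte form: 11110xxx 10xxxxxx 10xxxxxx 10xxxxxx.
Binary (21 bits): 000100000000011110000.
Split 3+6+6+6: 000 | 100000 | 000011 | 110000.
Byte 1: 11110000 = 0xF0.
Byte 2: 10100000 = 0xA0.
Byte 3: 10000011 = 0x83.
Byte 4: 10110000 = 0xB0.

F0 A0 83 B0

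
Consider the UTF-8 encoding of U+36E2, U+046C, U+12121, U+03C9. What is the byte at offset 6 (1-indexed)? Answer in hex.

1-indexed offset 6 is 0-indexed offset 5.
U+36E2 → 3-byte form E3 9B A2 at offsets 0–2.
U+046C → 2-byte form D1 AC at offsets 3–4.
U+12121 → 4-byte form F0 92 84 A1 at offsets 5–8.
Offset 5 falls in char 3's range; it's byte 1 of F0 92 84 A1 = 0xF0.

0xF0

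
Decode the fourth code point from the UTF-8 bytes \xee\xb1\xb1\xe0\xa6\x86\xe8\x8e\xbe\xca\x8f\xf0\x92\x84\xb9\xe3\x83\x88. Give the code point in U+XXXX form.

U+028F

Offset 0: leading byte 0xEE = 11101110 → 3-byte char #1 = EE B1 B1.
Offset 3: leading byte 0xE0 = 11100000 → 3-byte char #2 = E0 A6 86.
Offset 6: leading byte 0xE8 = 11101000 → 3-byte char #3 = E8 8E BE.
Offset 9: leading byte 0xCA = 11001010 → 2-byte char #4 = CA 8F.
Leading byte 0xCA = 11001010 matches 110xxxxx → 2-byte sequence.
Byte 1: 0xCA = 11001010, payload 01010 (5 bits).
Byte 2: 0x8F = 10001111 (10xxxxxx ✓), payload 001111.
Concatenate: 01010001111 = 0x28F (11 bits → U+028F).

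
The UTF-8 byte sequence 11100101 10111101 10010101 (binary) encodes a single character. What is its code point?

Leading byte 0xE5 = 11100101 matches 1110xxxx → 3-byte sequence.
Byte 1: 0xE5 = 11100101, payload 0101 (4 bits).
Byte 2: 0xBD = 10111101 (10xxxxxx ✓), payload 111101.
Byte 3: 0x95 = 10010101 (10xxxxxx ✓), payload 010101.
Concatenate: 0101111101010101 = 0x5F55 (16 bits → U+5F55).

U+5F55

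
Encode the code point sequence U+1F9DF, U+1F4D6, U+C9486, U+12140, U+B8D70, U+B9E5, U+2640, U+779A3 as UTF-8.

F0 9F A7 9F F0 9F 93 96 F3 89 92 86 F0 92 85 80 F2 B8 B5 B0 EB A7 A5 E2 99 80 F1 B7 A6 A3

U+1F9DF: 4-byte form → F0 9F A7 9F.
U+1F4D6: 4-byte form → F0 9F 93 96.
U+C9486: 4-byte form → F3 89 92 86.
U+12140: 4-byte form → F0 92 85 80.
U+B8D70: 4-byte form → F2 B8 B5 B0.
U+B9E5: 3-byte form → EB A7 A5.
U+2640: 3-byte form → E2 99 80.
U+779A3: 4-byte form → F1 B7 A6 A3.
Concatenated (30 bytes): F0 9F A7 9F F0 9F 93 96 F3 89 92 86 F0 92 85 80 F2 B8 B5 B0 EB A7 A5 E2 99 80 F1 B7 A6 A3.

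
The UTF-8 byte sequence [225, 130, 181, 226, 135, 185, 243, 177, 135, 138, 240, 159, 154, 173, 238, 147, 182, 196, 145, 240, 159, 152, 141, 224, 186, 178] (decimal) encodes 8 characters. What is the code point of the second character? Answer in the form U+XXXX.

Offset 0: leading byte 0xE1 = 11100001 → 3-byte char #1 = E1 82 B5.
Offset 3: leading byte 0xE2 = 11100010 → 3-byte char #2 = E2 87 B9.
Leading byte 0xE2 = 11100010 matches 1110xxxx → 3-byte sequence.
Byte 1: 0xE2 = 11100010, payload 0010 (4 bits).
Byte 2: 0x87 = 10000111 (10xxxxxx ✓), payload 000111.
Byte 3: 0xB9 = 10111001 (10xxxxxx ✓), payload 111001.
Concatenate: 0010000111111001 = 0x21F9 (16 bits → U+21F9).

U+21F9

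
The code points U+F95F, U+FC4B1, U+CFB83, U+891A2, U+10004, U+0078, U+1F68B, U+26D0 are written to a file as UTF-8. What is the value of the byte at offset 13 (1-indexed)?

1-indexed offset 13 is 0-indexed offset 12.
U+F95F → 3-byte form EF A5 9F at offsets 0–2.
U+FC4B1 → 4-byte form F3 BC 92 B1 at offsets 3–6.
U+CFB83 → 4-byte form F3 8F AE 83 at offsets 7–10.
U+891A2 → 4-byte form F2 89 86 A2 at offsets 11–14.
Offset 12 falls in char 4's range; it's byte 2 of F2 89 86 A2 = 0x89.

0x89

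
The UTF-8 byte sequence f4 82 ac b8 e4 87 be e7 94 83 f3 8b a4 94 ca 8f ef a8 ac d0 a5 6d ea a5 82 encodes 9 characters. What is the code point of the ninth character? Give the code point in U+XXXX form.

Offset 0: leading byte 0xF4 = 11110100 → 4-byte char #1 = F4 82 AC B8.
Offset 4: leading byte 0xE4 = 11100100 → 3-byte char #2 = E4 87 BE.
Offset 7: leading byte 0xE7 = 11100111 → 3-byte char #3 = E7 94 83.
Offset 10: leading byte 0xF3 = 11110011 → 4-byte char #4 = F3 8B A4 94.
Offset 14: leading byte 0xCA = 11001010 → 2-byte char #5 = CA 8F.
Offset 16: leading byte 0xEF = 11101111 → 3-byte char #6 = EF A8 AC.
Offset 19: leading byte 0xD0 = 11010000 → 2-byte char #7 = D0 A5.
Offset 21: leading byte 0x6D = 01101101 → 1-byte char #8 = 6D.
Offset 22: leading byte 0xEA = 11101010 → 3-byte char #9 = EA A5 82.
Leading byte 0xEA = 11101010 matches 1110xxxx → 3-byte sequence.
Byte 1: 0xEA = 11101010, payload 1010 (4 bits).
Byte 2: 0xA5 = 10100101 (10xxxxxx ✓), payload 100101.
Byte 3: 0x82 = 10000010 (10xxxxxx ✓), payload 000010.
Concatenate: 1010100101000010 = 0xA942 (16 bits → U+A942).

U+A942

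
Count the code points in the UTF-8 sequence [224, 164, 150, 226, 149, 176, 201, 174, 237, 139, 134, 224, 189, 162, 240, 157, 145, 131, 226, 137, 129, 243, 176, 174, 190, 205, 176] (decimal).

Byte at offset 0: 0xE0 = 11100000 → 3-byte char (#1). Advance 3.
Byte at offset 3: 0xE2 = 11100010 → 3-byte char (#2). Advance 3.
Byte at offset 6: 0xC9 = 11001001 → 2-byte char (#3). Advance 2.
Byte at offset 8: 0xED = 11101101 → 3-byte char (#4). Advance 3.
Byte at offset 11: 0xE0 = 11100000 → 3-byte char (#5). Advance 3.
Byte at offset 14: 0xF0 = 11110000 → 4-byte char (#6). Advance 4.
Byte at offset 18: 0xE2 = 11100010 → 3-byte char (#7). Advance 3.
Byte at offset 21: 0xF3 = 11110011 → 4-byte char (#8). Advance 4.
Byte at offset 25: 0xCD = 11001101 → 2-byte char (#9). Advance 2.
Reached end at offset 27 after 9 code points.

9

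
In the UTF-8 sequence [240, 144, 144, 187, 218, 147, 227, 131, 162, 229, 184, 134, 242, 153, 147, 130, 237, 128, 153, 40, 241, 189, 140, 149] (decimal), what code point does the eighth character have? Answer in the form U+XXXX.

U+7D315

Offset 0: leading byte 0xF0 = 11110000 → 4-byte char #1 = F0 90 90 BB.
Offset 4: leading byte 0xDA = 11011010 → 2-byte char #2 = DA 93.
Offset 6: leading byte 0xE3 = 11100011 → 3-byte char #3 = E3 83 A2.
Offset 9: leading byte 0xE5 = 11100101 → 3-byte char #4 = E5 B8 86.
Offset 12: leading byte 0xF2 = 11110010 → 4-byte char #5 = F2 99 93 82.
Offset 16: leading byte 0xED = 11101101 → 3-byte char #6 = ED 80 99.
Offset 19: leading byte 0x28 = 00101000 → 1-byte char #7 = 28.
Offset 20: leading byte 0xF1 = 11110001 → 4-byte char #8 = F1 BD 8C 95.
Leading byte 0xF1 = 11110001 matches 11110xxx → 4-byte sequence.
Byte 1: 0xF1 = 11110001, payload 001 (3 bits).
Byte 2: 0xBD = 10111101 (10xxxxxx ✓), payload 111101.
Byte 3: 0x8C = 10001100 (10xxxxxx ✓), payload 001100.
Byte 4: 0x95 = 10010101 (10xxxxxx ✓), payload 010101.
Concatenate: 001111101001100010101 = 0x7D315 (21 bits → U+7D315).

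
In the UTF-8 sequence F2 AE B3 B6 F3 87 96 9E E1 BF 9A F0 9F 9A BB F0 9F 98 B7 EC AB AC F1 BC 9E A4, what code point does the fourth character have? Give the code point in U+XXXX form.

Offset 0: leading byte 0xF2 = 11110010 → 4-byte char #1 = F2 AE B3 B6.
Offset 4: leading byte 0xF3 = 11110011 → 4-byte char #2 = F3 87 96 9E.
Offset 8: leading byte 0xE1 = 11100001 → 3-byte char #3 = E1 BF 9A.
Offset 11: leading byte 0xF0 = 11110000 → 4-byte char #4 = F0 9F 9A BB.
Leading byte 0xF0 = 11110000 matches 11110xxx → 4-byte sequence.
Byte 1: 0xF0 = 11110000, payload 000 (3 bits).
Byte 2: 0x9F = 10011111 (10xxxxxx ✓), payload 011111.
Byte 3: 0x9A = 10011010 (10xxxxxx ✓), payload 011010.
Byte 4: 0xBB = 10111011 (10xxxxxx ✓), payload 111011.
Concatenate: 000011111011010111011 = 0x1F6BB (21 bits → U+1F6BB).

U+1F6BB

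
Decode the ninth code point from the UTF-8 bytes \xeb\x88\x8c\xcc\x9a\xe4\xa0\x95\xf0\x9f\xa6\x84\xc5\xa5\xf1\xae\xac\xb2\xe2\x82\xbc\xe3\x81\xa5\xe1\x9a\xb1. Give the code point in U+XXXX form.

Offset 0: leading byte 0xEB = 11101011 → 3-byte char #1 = EB 88 8C.
Offset 3: leading byte 0xCC = 11001100 → 2-byte char #2 = CC 9A.
Offset 5: leading byte 0xE4 = 11100100 → 3-byte char #3 = E4 A0 95.
Offset 8: leading byte 0xF0 = 11110000 → 4-byte char #4 = F0 9F A6 84.
Offset 12: leading byte 0xC5 = 11000101 → 2-byte char #5 = C5 A5.
Offset 14: leading byte 0xF1 = 11110001 → 4-byte char #6 = F1 AE AC B2.
Offset 18: leading byte 0xE2 = 11100010 → 3-byte char #7 = E2 82 BC.
Offset 21: leading byte 0xE3 = 11100011 → 3-byte char #8 = E3 81 A5.
Offset 24: leading byte 0xE1 = 11100001 → 3-byte char #9 = E1 9A B1.
Leading byte 0xE1 = 11100001 matches 1110xxxx → 3-byte sequence.
Byte 1: 0xE1 = 11100001, payload 0001 (4 bits).
Byte 2: 0x9A = 10011010 (10xxxxxx ✓), payload 011010.
Byte 3: 0xB1 = 10110001 (10xxxxxx ✓), payload 110001.
Concatenate: 0001011010110001 = 0x16B1 (16 bits → U+16B1).

U+16B1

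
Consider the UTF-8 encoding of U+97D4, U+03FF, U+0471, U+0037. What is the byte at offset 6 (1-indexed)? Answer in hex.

0xD1

1-indexed offset 6 is 0-indexed offset 5.
U+97D4 → 3-byte form E9 9F 94 at offsets 0–2.
U+03FF → 2-byte form CF BF at offsets 3–4.
U+0471 → 2-byte form D1 B1 at offsets 5–6.
Offset 5 falls in char 3's range; it's byte 1 of D1 B1 = 0xD1.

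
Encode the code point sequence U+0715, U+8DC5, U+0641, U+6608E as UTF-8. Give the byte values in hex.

DC 95 E8 B7 85 D9 81 F1 A6 82 8E

U+0715: 2-byte form → DC 95.
U+8DC5: 3-byte form → E8 B7 85.
U+0641: 2-byte form → D9 81.
U+6608E: 4-byte form → F1 A6 82 8E.
Concatenated (11 bytes): DC 95 E8 B7 85 D9 81 F1 A6 82 8E.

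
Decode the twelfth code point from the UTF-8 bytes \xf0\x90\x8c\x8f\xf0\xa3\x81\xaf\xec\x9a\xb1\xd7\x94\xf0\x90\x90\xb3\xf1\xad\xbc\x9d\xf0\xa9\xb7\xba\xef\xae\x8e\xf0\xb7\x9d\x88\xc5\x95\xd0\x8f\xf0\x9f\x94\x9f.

Offset 0: leading byte 0xF0 = 11110000 → 4-byte char #1 = F0 90 8C 8F.
Offset 4: leading byte 0xF0 = 11110000 → 4-byte char #2 = F0 A3 81 AF.
Offset 8: leading byte 0xEC = 11101100 → 3-byte char #3 = EC 9A B1.
Offset 11: leading byte 0xD7 = 11010111 → 2-byte char #4 = D7 94.
Offset 13: leading byte 0xF0 = 11110000 → 4-byte char #5 = F0 90 90 B3.
Offset 17: leading byte 0xF1 = 11110001 → 4-byte char #6 = F1 AD BC 9D.
Offset 21: leading byte 0xF0 = 11110000 → 4-byte char #7 = F0 A9 B7 BA.
Offset 25: leading byte 0xEF = 11101111 → 3-byte char #8 = EF AE 8E.
Offset 28: leading byte 0xF0 = 11110000 → 4-byte char #9 = F0 B7 9D 88.
Offset 32: leading byte 0xC5 = 11000101 → 2-byte char #10 = C5 95.
Offset 34: leading byte 0xD0 = 11010000 → 2-byte char #11 = D0 8F.
Offset 36: leading byte 0xF0 = 11110000 → 4-byte char #12 = F0 9F 94 9F.
Leading byte 0xF0 = 11110000 matches 11110xxx → 4-byte sequence.
Byte 1: 0xF0 = 11110000, payload 000 (3 bits).
Byte 2: 0x9F = 10011111 (10xxxxxx ✓), payload 011111.
Byte 3: 0x94 = 10010100 (10xxxxxx ✓), payload 010100.
Byte 4: 0x9F = 10011111 (10xxxxxx ✓), payload 011111.
Concatenate: 000011111010100011111 = 0x1F51F (21 bits → U+1F51F).

U+1F51F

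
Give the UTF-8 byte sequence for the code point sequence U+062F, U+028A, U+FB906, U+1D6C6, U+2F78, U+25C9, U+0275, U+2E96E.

D8 AF CA 8A F3 BB A4 86 F0 9D 9B 86 E2 BD B8 E2 97 89 C9 B5 F0 AE A5 AE

U+062F: 2-byte form → D8 AF.
U+028A: 2-byte form → CA 8A.
U+FB906: 4-byte form → F3 BB A4 86.
U+1D6C6: 4-byte form → F0 9D 9B 86.
U+2F78: 3-byte form → E2 BD B8.
U+25C9: 3-byte form → E2 97 89.
U+0275: 2-byte form → C9 B5.
U+2E96E: 4-byte form → F0 AE A5 AE.
Concatenated (24 bytes): D8 AF CA 8A F3 BB A4 86 F0 9D 9B 86 E2 BD B8 E2 97 89 C9 B5 F0 AE A5 AE.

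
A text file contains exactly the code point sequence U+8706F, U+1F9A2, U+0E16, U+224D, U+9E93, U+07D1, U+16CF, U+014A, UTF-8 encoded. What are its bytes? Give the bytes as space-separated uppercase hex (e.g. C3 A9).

F2 87 81 AF F0 9F A6 A2 E0 B8 96 E2 89 8D E9 BA 93 DF 91 E1 9B 8F C5 8A

U+8706F: 4-byte form → F2 87 81 AF.
U+1F9A2: 4-byte form → F0 9F A6 A2.
U+0E16: 3-byte form → E0 B8 96.
U+224D: 3-byte form → E2 89 8D.
U+9E93: 3-byte form → E9 BA 93.
U+07D1: 2-byte form → DF 91.
U+16CF: 3-byte form → E1 9B 8F.
U+014A: 2-byte form → C5 8A.
Concatenated (24 bytes): F2 87 81 AF F0 9F A6 A2 E0 B8 96 E2 89 8D E9 BA 93 DF 91 E1 9B 8F C5 8A.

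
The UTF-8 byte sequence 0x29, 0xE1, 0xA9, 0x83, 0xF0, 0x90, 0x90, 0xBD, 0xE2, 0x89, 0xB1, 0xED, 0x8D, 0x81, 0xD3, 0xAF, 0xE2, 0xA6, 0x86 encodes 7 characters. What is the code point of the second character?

U+1A43

Offset 0: leading byte 0x29 = 00101001 → 1-byte char #1 = 29.
Offset 1: leading byte 0xE1 = 11100001 → 3-byte char #2 = E1 A9 83.
Leading byte 0xE1 = 11100001 matches 1110xxxx → 3-byte sequence.
Byte 1: 0xE1 = 11100001, payload 0001 (4 bits).
Byte 2: 0xA9 = 10101001 (10xxxxxx ✓), payload 101001.
Byte 3: 0x83 = 10000011 (10xxxxxx ✓), payload 000011.
Concatenate: 0001101001000011 = 0x1A43 (16 bits → U+1A43).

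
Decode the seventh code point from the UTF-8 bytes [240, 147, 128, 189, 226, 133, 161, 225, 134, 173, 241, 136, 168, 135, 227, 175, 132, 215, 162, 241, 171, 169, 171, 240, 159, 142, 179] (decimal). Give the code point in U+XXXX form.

U+6BA6B

Offset 0: leading byte 0xF0 = 11110000 → 4-byte char #1 = F0 93 80 BD.
Offset 4: leading byte 0xE2 = 11100010 → 3-byte char #2 = E2 85 A1.
Offset 7: leading byte 0xE1 = 11100001 → 3-byte char #3 = E1 86 AD.
Offset 10: leading byte 0xF1 = 11110001 → 4-byte char #4 = F1 88 A8 87.
Offset 14: leading byte 0xE3 = 11100011 → 3-byte char #5 = E3 AF 84.
Offset 17: leading byte 0xD7 = 11010111 → 2-byte char #6 = D7 A2.
Offset 19: leading byte 0xF1 = 11110001 → 4-byte char #7 = F1 AB A9 AB.
Leading byte 0xF1 = 11110001 matches 11110xxx → 4-byte sequence.
Byte 1: 0xF1 = 11110001, payload 001 (3 bits).
Byte 2: 0xAB = 10101011 (10xxxxxx ✓), payload 101011.
Byte 3: 0xA9 = 10101001 (10xxxxxx ✓), payload 101001.
Byte 4: 0xAB = 10101011 (10xxxxxx ✓), payload 101011.
Concatenate: 001101011101001101011 = 0x6BA6B (21 bits → U+6BA6B).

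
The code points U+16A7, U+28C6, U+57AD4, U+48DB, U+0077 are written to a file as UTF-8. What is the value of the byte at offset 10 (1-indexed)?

1-indexed offset 10 is 0-indexed offset 9.
U+16A7 → 3-byte form E1 9A A7 at offsets 0–2.
U+28C6 → 3-byte form E2 A3 86 at offsets 3–5.
U+57AD4 → 4-byte form F1 97 AB 94 at offsets 6–9.
Offset 9 falls in char 3's range; it's byte 4 of F1 97 AB 94 = 0x94.

0x94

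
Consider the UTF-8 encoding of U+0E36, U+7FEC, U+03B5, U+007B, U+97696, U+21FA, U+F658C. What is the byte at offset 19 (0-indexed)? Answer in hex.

U+0E36 → 3-byte form E0 B8 B6 at offsets 0–2.
U+7FEC → 3-byte form E7 BF AC at offsets 3–5.
U+03B5 → 2-byte form CE B5 at offsets 6–7.
U+007B → 1-byte form 7B at offsets 8–8.
U+97696 → 4-byte form F2 97 9A 96 at offsets 9–12.
U+21FA → 3-byte form E2 87 BA at offsets 13–15.
U+F658C → 4-byte form F3 B6 96 8C at offsets 16–19.
Offset 19 falls in char 7's range; it's byte 4 of F3 B6 96 8C = 0x8C.

0x8C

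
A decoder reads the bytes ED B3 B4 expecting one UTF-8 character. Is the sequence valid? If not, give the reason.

Structurally a 3-byte sequence; payload = 0xDCF4.
But 0xDCF4 is in U+D800–U+DFFF, the surrogate range. Surrogates are not Unicode scalar values and are forbidden in UTF-8.

invalid (encodes a surrogate (U+D800–U+DFFF))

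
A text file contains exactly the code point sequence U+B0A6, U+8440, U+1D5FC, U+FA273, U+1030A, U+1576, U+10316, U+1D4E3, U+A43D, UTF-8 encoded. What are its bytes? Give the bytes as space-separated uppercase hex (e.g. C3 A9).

U+B0A6: 3-byte form → EB 82 A6.
U+8440: 3-byte form → E8 91 80.
U+1D5FC: 4-byte form → F0 9D 97 BC.
U+FA273: 4-byte form → F3 BA 89 B3.
U+1030A: 4-byte form → F0 90 8C 8A.
U+1576: 3-byte form → E1 95 B6.
U+10316: 4-byte form → F0 90 8C 96.
U+1D4E3: 4-byte form → F0 9D 93 A3.
U+A43D: 3-byte form → EA 90 BD.
Concatenated (32 bytes): EB 82 A6 E8 91 80 F0 9D 97 BC F3 BA 89 B3 F0 90 8C 8A E1 95 B6 F0 90 8C 96 F0 9D 93 A3 EA 90 BD.

EB 82 A6 E8 91 80 F0 9D 97 BC F3 BA 89 B3 F0 90 8C 8A E1 95 B6 F0 90 8C 96 F0 9D 93 A3 EA 90 BD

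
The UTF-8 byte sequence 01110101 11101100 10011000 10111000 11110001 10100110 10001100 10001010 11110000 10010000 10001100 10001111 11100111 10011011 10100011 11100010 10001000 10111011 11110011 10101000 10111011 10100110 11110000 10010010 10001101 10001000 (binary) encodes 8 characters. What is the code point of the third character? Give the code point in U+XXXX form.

Offset 0: leading byte 0x75 = 01110101 → 1-byte char #1 = 75.
Offset 1: leading byte 0xEC = 11101100 → 3-byte char #2 = EC 98 B8.
Offset 4: leading byte 0xF1 = 11110001 → 4-byte char #3 = F1 A6 8C 8A.
Leading byte 0xF1 = 11110001 matches 11110xxx → 4-byte sequence.
Byte 1: 0xF1 = 11110001, payload 001 (3 bits).
Byte 2: 0xA6 = 10100110 (10xxxxxx ✓), payload 100110.
Byte 3: 0x8C = 10001100 (10xxxxxx ✓), payload 001100.
Byte 4: 0x8A = 10001010 (10xxxxxx ✓), payload 001010.
Concatenate: 001100110001100001010 = 0x6630A (21 bits → U+6630A).

U+6630A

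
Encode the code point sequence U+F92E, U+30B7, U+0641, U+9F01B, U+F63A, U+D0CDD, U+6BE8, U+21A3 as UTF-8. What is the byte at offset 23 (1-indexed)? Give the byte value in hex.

1-indexed offset 23 is 0-indexed offset 22.
U+F92E → 3-byte form EF A4 AE at offsets 0–2.
U+30B7 → 3-byte form E3 82 B7 at offsets 3–5.
U+0641 → 2-byte form D9 81 at offsets 6–7.
U+9F01B → 4-byte form F2 9F 80 9B at offsets 8–11.
U+F63A → 3-byte form EF 98 BA at offsets 12–14.
U+D0CDD → 4-byte form F3 90 B3 9D at offsets 15–18.
U+6BE8 → 3-byte form E6 AF A8 at offsets 19–21.
U+21A3 → 3-byte form E2 86 A3 at offsets 22–24.
Offset 22 falls in char 8's range; it's byte 1 of E2 86 A3 = 0xE2.

0xE2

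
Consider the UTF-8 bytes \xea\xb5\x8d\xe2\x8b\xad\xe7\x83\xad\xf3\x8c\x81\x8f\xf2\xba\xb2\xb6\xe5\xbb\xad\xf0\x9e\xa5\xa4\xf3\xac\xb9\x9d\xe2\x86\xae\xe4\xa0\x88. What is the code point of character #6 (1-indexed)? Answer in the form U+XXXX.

U+5EED

Offset 0: leading byte 0xEA = 11101010 → 3-byte char #1 = EA B5 8D.
Offset 3: leading byte 0xE2 = 11100010 → 3-byte char #2 = E2 8B AD.
Offset 6: leading byte 0xE7 = 11100111 → 3-byte char #3 = E7 83 AD.
Offset 9: leading byte 0xF3 = 11110011 → 4-byte char #4 = F3 8C 81 8F.
Offset 13: leading byte 0xF2 = 11110010 → 4-byte char #5 = F2 BA B2 B6.
Offset 17: leading byte 0xE5 = 11100101 → 3-byte char #6 = E5 BB AD.
Leading byte 0xE5 = 11100101 matches 1110xxxx → 3-byte sequence.
Byte 1: 0xE5 = 11100101, payload 0101 (4 bits).
Byte 2: 0xBB = 10111011 (10xxxxxx ✓), payload 111011.
Byte 3: 0xAD = 10101101 (10xxxxxx ✓), payload 101101.
Concatenate: 0101111011101101 = 0x5EED (16 bits → U+5EED).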